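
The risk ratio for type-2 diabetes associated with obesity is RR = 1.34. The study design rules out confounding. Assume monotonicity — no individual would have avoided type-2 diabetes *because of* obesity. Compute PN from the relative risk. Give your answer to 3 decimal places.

PN ≈ 0.254

Under exogeneity and monotonicity, PN = (RR − 1) / RR = 1 − 1/RR.
PN = (1.34 − 1) / 1.34 = 0.34 / 1.34 ≈ 0.2537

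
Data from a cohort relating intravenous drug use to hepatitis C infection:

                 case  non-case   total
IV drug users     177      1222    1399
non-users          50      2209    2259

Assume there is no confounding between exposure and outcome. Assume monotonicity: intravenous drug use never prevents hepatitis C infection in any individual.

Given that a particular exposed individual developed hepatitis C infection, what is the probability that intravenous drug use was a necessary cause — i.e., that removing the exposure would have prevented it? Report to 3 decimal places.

p₁ = P(outcome | exposed) = 177/1399 = 0.12652
p₀ = P(outcome | unexposed) = 50/2259 = 0.022134
Under exogeneity and monotonicity, PN = (p₁ − p₀) / p₁.
PN = (0.12652 − 0.022134) / 0.12652 = 0.10439 / 0.12652 ≈ 0.8251

PN ≈ 0.825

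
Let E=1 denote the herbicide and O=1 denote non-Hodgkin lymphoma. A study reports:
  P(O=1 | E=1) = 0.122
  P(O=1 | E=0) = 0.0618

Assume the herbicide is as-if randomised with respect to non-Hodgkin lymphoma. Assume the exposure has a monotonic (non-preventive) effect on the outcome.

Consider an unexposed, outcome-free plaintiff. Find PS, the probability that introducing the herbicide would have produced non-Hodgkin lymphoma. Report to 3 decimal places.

PS ≈ 0.064

Let p₁ = 0.122, p₀ = 0.0618.
Under exogeneity and monotonicity, PS = (p₁ − p₀) / (1 − p₀).
PS = (0.122 − 0.0618) / (1 − 0.0618) = 0.0602 / 0.9382 ≈ 0.0642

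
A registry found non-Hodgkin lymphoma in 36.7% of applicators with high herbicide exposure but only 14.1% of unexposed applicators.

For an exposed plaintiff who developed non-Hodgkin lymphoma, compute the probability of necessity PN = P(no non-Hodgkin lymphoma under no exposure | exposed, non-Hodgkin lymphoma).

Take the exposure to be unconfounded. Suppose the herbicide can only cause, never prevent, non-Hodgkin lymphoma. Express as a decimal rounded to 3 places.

p₁ = 0.367, p₀ = 0.141.
Under exogeneity and monotonicity, PN = (p₁ − p₀) / p₁.
PN = (0.367 − 0.141) / 0.367 = 0.226 / 0.367 ≈ 0.6158

PN ≈ 0.616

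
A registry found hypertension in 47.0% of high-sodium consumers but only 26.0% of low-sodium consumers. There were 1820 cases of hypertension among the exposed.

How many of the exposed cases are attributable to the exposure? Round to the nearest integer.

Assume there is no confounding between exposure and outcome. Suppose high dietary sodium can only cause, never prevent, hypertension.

p₁ = 0.47, p₀ = 0.26.
PN = (p₁ − p₀)/p₁ = (0.47 − 0.26) / 0.47 ≈ 0.44681.
Attributable cases ≈ PN × (exposed cases) = 0.44681 × 1820 ≈ 813.19.

about 813 cases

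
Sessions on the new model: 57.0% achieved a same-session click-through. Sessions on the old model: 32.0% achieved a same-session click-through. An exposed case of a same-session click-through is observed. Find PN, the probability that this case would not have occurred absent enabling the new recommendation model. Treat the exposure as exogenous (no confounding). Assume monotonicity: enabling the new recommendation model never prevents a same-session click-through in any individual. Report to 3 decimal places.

p₁ = 0.57, p₀ = 0.32.
Under exogeneity and monotonicity, PN = (p₁ − p₀) / p₁.
PN = (0.57 − 0.32) / 0.57 = 0.25 / 0.57 ≈ 0.4386

PN ≈ 0.439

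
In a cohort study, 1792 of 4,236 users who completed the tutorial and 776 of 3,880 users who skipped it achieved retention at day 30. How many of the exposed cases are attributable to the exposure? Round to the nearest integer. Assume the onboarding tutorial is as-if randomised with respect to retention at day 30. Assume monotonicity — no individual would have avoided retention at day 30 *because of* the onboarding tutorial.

about 945 cases

p₁ = P(outcome | exposed) = 1792/4236 = 0.42304
p₀ = P(outcome | unexposed) = 776/3880 = 0.2
PN = (p₁ − p₀)/p₁ = (0.42304 − 0.2) / 0.42304 ≈ 0.52723.
Attributable cases ≈ PN × (exposed cases) = 0.52723 × 1792 ≈ 944.80.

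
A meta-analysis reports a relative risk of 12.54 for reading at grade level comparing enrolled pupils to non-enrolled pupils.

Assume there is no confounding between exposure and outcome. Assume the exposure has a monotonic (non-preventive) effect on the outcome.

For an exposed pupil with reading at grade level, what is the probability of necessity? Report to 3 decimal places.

PN ≈ 0.920

Under exogeneity and monotonicity, PN = (RR − 1) / RR = 1 − 1/RR.
PN = (12.54 − 1) / 12.54 = 11.54 / 12.54 ≈ 0.9203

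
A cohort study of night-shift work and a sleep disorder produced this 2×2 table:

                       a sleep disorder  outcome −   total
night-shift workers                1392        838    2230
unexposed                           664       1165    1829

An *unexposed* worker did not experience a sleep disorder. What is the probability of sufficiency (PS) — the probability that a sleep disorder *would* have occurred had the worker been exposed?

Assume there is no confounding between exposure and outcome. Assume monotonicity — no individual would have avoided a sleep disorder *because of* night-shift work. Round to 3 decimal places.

PS ≈ 0.410

p₁ = P(outcome | exposed) = 1392/2230 = 0.62422
p₀ = P(outcome | unexposed) = 664/1829 = 0.36304
Under exogeneity and monotonicity, PS = (p₁ − p₀) / (1 − p₀).
PS = (0.62422 − 0.36304) / (1 − 0.36304) = 0.26118 / 0.63696 ≈ 0.4100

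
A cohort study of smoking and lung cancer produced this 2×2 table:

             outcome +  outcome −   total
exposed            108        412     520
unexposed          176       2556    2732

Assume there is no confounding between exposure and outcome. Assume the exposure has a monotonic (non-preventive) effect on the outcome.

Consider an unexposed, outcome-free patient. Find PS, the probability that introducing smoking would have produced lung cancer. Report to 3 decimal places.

PS ≈ 0.153

p₁ = P(outcome | exposed) = 108/520 = 0.20769
p₀ = P(outcome | unexposed) = 176/2732 = 0.064422
Under exogeneity and monotonicity, PS = (p₁ − p₀) / (1 − p₀).
PS = (0.20769 − 0.064422) / (1 − 0.064422) = 0.14327 / 0.93558 ≈ 0.1531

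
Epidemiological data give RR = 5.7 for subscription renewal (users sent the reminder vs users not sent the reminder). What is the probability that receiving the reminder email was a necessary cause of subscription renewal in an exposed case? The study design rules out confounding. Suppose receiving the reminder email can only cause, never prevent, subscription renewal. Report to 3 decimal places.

PN ≈ 0.825

Under exogeneity and monotonicity, PN = (RR − 1) / RR = 1 − 1/RR.
PN = (5.7 − 1) / 5.7 = 4.7 / 5.7 ≈ 0.8246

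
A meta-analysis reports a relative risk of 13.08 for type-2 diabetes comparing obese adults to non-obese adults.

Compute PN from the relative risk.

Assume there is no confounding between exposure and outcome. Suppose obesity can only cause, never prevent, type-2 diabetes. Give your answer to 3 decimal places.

Under exogeneity and monotonicity, PN = (RR − 1) / RR = 1 − 1/RR.
PN = (13.08 − 1) / 13.08 = 12.08 / 13.08 ≈ 0.9235

PN ≈ 0.924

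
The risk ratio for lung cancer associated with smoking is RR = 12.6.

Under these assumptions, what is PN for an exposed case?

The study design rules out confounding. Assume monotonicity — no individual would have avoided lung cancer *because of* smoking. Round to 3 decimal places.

PN ≈ 0.921

Under exogeneity and monotonicity, PN = (RR − 1) / RR = 1 − 1/RR.
PN = (12.6 − 1) / 12.6 = 11.6 / 12.6 ≈ 0.9206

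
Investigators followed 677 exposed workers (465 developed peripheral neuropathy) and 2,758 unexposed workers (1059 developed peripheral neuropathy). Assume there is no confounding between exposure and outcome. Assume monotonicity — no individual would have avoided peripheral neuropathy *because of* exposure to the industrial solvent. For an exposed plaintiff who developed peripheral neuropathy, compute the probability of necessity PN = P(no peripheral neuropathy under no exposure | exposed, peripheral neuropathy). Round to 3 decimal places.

PN ≈ 0.441

p₁ = P(outcome | exposed) = 465/677 = 0.68685
p₀ = P(outcome | unexposed) = 1059/2758 = 0.38397
Under exogeneity and monotonicity, PN = (p₁ − p₀) / p₁.
PN = (0.68685 − 0.38397) / 0.68685 = 0.30288 / 0.68685 ≈ 0.4410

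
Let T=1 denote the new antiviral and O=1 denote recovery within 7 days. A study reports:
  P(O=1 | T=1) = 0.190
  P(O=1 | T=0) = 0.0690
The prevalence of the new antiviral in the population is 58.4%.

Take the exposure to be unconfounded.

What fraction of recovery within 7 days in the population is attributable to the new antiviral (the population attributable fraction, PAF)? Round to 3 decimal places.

PAF ≈ 0.506

Let p₁ = 0.19, p₀ = 0.069.
Overall risk P(Y=1) = π·p₁ + (1−π)·p₀ = 0.584×0.19 + 0.416×0.069 = 0.13966.
Under exogeneity, PAF = [P(Y=1) − p₀] / P(Y=1).
PAF = (0.13966 − 0.069) / 0.13966 ≈ 0.5060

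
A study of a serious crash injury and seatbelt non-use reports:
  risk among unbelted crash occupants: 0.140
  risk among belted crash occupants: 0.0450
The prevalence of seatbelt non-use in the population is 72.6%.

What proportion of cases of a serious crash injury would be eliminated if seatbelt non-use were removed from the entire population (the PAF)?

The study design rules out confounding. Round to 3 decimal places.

PAF ≈ 0.605

Let p₁ = 0.14, p₀ = 0.045.
Overall risk P(Y=1) = π·p₁ + (1−π)·p₀ = 0.726×0.14 + 0.274×0.045 = 0.11397.
Under exogeneity, PAF = [P(Y=1) − p₀] / P(Y=1).
PAF = (0.11397 − 0.045) / 0.11397 ≈ 0.6052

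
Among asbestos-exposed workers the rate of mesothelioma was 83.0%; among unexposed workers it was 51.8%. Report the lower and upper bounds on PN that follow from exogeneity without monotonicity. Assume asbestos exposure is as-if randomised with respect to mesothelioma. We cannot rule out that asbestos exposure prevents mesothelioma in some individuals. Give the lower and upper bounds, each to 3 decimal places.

p₁ = 0.83, p₀ = 0.518.
Under exogeneity alone the bounds on PN are max{0,(p₁−p₀)/p₁} ≤ PN ≤ min{1,(1−p₀)/p₁}.
  lower = (p₁ − p₀)/p₁ = 0.312 / 0.83 ≈ 0.3759
  upper = min{1, (1 − p₀)/p₁} = 0.482 / 0.83 ≈ 0.5807

0.376 ≤ PN ≤ 0.581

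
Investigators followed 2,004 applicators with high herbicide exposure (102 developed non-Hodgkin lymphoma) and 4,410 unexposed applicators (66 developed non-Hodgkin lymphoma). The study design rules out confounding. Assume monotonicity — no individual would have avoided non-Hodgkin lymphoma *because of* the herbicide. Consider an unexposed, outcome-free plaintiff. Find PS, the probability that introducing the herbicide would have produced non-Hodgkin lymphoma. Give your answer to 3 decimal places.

PS ≈ 0.036

p₁ = P(outcome | exposed) = 102/2004 = 0.050898
p₀ = P(outcome | unexposed) = 66/4410 = 0.014966
Under exogeneity and monotonicity, PS = (p₁ − p₀) / (1 − p₀).
PS = (0.050898 − 0.014966) / (1 − 0.014966) = 0.035932 / 0.98503 ≈ 0.0365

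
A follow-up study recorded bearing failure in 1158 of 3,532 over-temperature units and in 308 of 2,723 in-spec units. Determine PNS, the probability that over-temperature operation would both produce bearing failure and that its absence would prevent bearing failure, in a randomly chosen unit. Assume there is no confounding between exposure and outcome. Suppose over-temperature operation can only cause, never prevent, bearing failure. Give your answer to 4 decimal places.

p₁ = P(outcome | exposed) = 1158/3532 = 0.32786
p₀ = P(outcome | unexposed) = 308/2723 = 0.11311
Under exogeneity and monotonicity, PNS = p₁ − p₀.
PNS = 0.32786 − 0.11311 = 0.21475

PNS ≈ 0.2147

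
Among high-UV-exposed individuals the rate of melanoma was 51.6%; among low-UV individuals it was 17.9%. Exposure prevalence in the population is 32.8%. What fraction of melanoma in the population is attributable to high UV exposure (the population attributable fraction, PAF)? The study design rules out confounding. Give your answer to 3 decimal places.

PAF ≈ 0.382

p₁ = 0.516, p₀ = 0.179.
Overall risk P(Y=1) = π·p₁ + (1−π)·p₀ = 0.328×0.516 + 0.672×0.179 = 0.28954.
Under exogeneity, PAF = [P(Y=1) − p₀] / P(Y=1).
PAF = (0.28954 − 0.179) / 0.28954 ≈ 0.3818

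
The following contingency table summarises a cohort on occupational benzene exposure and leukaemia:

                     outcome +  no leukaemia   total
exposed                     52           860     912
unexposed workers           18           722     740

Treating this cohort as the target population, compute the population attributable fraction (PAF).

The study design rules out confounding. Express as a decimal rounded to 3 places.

p₁ = P(outcome | exposed) = 52/912 = 0.057018
p₀ = P(outcome | unexposed) = 18/740 = 0.024324
Exposure prevalence π = 912/1652 = 0.55206; overall risk P(Y=1) = 0.042373.
Under exogeneity, PAF = [P(Y=1) − p₀]/P(Y=1).
PAF = (0.042373 − 0.024324) / 0.042373 ≈ 0.4259

PAF ≈ 0.426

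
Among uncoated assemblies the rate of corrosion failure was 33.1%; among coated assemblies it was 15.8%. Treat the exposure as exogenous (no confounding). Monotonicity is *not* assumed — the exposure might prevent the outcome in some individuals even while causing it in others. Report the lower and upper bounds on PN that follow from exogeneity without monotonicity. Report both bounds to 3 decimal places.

0.523 ≤ PN ≤ 1.000

p₁ = 0.331, p₀ = 0.158.
Under exogeneity alone the bounds on PN are max{0,(p₁−p₀)/p₁} ≤ PN ≤ min{1,(1−p₀)/p₁}.
  lower = (p₁ − p₀)/p₁ = 0.173 / 0.331 ≈ 0.5227
  upper = min{1, (1 − p₀)/p₁} = 0.842 / 0.331 ≈ 2.5438 → capped at 1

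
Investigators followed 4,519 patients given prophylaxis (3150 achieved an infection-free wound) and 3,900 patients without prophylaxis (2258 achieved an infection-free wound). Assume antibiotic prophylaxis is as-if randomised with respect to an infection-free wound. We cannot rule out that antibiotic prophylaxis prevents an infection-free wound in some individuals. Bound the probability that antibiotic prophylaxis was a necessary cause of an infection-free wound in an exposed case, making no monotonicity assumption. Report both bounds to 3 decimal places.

0.169 ≤ PN ≤ 0.604

p₁ = P(outcome | exposed) = 3150/4519 = 0.69706
p₀ = P(outcome | unexposed) = 2258/3900 = 0.57897
Under exogeneity alone the bounds on PN are max{0,(p₁−p₀)/p₁} ≤ PN ≤ min{1,(1−p₀)/p₁}.
  lower = (p₁ − p₀)/p₁ = 0.11808 / 0.69706 ≈ 0.1694
  upper = min{1, (1 − p₀)/p₁} = 0.42103 / 0.69706 ≈ 0.6040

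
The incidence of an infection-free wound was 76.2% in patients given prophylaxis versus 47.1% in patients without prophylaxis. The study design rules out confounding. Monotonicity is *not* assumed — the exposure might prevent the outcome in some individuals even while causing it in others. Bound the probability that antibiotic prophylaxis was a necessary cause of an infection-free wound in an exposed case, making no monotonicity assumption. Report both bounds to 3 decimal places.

0.382 ≤ PN ≤ 0.694

p₁ = 0.762, p₀ = 0.471.
Under exogeneity alone the bounds on PN are max{0,(p₁−p₀)/p₁} ≤ PN ≤ min{1,(1−p₀)/p₁}.
  lower = (p₁ − p₀)/p₁ = 0.291 / 0.762 ≈ 0.3819
  upper = min{1, (1 − p₀)/p₁} = 0.529 / 0.762 ≈ 0.6942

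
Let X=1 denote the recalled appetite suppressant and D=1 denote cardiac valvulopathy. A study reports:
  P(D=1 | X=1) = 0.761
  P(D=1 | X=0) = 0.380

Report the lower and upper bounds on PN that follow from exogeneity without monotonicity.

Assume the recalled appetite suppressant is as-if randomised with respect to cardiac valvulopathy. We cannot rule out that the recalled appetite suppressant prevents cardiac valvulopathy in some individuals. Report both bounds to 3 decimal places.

Let p₁ = 0.761, p₀ = 0.38.
Under exogeneity alone the bounds on PN are max{0,(p₁−p₀)/p₁} ≤ PN ≤ min{1,(1−p₀)/p₁}.
  lower = (p₁ − p₀)/p₁ = 0.381 / 0.761 ≈ 0.5007
  upper = min{1, (1 − p₀)/p₁} = 0.62 / 0.761 ≈ 0.8147

0.501 ≤ PN ≤ 0.815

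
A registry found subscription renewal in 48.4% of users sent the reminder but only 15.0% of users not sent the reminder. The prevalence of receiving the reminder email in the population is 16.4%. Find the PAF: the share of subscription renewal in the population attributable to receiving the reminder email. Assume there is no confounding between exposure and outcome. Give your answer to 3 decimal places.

p₁ = 0.484, p₀ = 0.15.
Overall risk P(Y=1) = π·p₁ + (1−π)·p₀ = 0.164×0.484 + 0.836×0.15 = 0.20478.
Under exogeneity, PAF = [P(Y=1) − p₀] / P(Y=1).
PAF = (0.20478 − 0.15) / 0.20478 ≈ 0.2675

PAF ≈ 0.267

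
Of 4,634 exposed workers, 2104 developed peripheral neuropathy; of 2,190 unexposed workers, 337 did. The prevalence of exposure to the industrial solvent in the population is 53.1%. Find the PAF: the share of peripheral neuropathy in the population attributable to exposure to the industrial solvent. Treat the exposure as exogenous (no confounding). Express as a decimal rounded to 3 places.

PAF ≈ 0.509

p₁ = P(outcome | exposed) = 2104/4634 = 0.45404
p₀ = P(outcome | unexposed) = 337/2190 = 0.15388
Overall risk P(Y=1) = π·p₁ + (1−π)·p₀ = 0.531×0.45404 + 0.469×0.15388 = 0.31326.
Under exogeneity, PAF = [P(Y=1) − p₀] / P(Y=1).
PAF = (0.31326 − 0.15388) / 0.31326 ≈ 0.5088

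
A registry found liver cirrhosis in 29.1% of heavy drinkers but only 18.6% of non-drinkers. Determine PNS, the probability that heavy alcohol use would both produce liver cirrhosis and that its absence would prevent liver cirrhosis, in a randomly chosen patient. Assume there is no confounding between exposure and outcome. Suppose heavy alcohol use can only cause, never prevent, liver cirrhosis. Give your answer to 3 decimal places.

p₁ = 0.291, p₀ = 0.186.
Under exogeneity and monotonicity, PNS = p₁ − p₀.
PNS = 0.291 − 0.186 = 0.105

PNS ≈ 0.105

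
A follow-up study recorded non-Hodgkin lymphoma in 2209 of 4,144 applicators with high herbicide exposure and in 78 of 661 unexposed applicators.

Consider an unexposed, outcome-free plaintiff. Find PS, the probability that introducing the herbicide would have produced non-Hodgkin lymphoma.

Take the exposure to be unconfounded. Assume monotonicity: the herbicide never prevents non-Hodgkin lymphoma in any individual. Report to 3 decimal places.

p₁ = P(outcome | exposed) = 2209/4144 = 0.53306
p₀ = P(outcome | unexposed) = 78/661 = 0.118
Under exogeneity and monotonicity, PS = (p₁ − p₀) / (1 − p₀).
PS = (0.53306 − 0.118) / (1 − 0.118) = 0.41506 / 0.882 ≈ 0.4706

PS ≈ 0.471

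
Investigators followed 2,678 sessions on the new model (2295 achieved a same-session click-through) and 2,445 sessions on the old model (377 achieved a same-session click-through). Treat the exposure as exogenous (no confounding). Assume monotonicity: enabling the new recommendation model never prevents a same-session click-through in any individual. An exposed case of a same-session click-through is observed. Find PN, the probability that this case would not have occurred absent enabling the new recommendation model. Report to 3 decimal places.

p₁ = P(outcome | exposed) = 2295/2678 = 0.85698
p₀ = P(outcome | unexposed) = 377/2445 = 0.15419
Under exogeneity and monotonicity, PN = (p₁ − p₀) / p₁.
PN = (0.85698 − 0.15419) / 0.85698 = 0.70279 / 0.85698 ≈ 0.8201

PN ≈ 0.820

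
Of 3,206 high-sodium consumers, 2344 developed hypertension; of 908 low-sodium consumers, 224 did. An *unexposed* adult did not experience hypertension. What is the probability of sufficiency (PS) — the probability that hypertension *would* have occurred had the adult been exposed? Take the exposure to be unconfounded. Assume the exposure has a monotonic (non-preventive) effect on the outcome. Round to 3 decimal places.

PS ≈ 0.643

p₁ = P(outcome | exposed) = 2344/3206 = 0.73113
p₀ = P(outcome | unexposed) = 224/908 = 0.2467
Under exogeneity and monotonicity, PS = (p₁ − p₀) / (1 − p₀).
PS = (0.73113 − 0.2467) / (1 − 0.2467) = 0.48443 / 0.7533 ≈ 0.6431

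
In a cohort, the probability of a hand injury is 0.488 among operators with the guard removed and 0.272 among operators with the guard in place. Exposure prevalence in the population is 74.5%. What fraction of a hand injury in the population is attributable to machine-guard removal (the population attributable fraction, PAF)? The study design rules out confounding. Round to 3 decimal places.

Let p₁ = 0.488, p₀ = 0.272.
Overall risk P(Y=1) = π·p₁ + (1−π)·p₀ = 0.745×0.488 + 0.255×0.272 = 0.43292.
Under exogeneity, PAF = [P(Y=1) − p₀] / P(Y=1).
PAF = (0.43292 − 0.272) / 0.43292 ≈ 0.3717

PAF ≈ 0.372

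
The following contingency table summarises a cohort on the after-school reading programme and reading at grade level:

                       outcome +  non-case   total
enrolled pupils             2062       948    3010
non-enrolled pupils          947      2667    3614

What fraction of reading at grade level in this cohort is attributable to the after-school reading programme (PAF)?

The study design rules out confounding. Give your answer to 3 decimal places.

p₁ = P(outcome | exposed) = 2062/3010 = 0.68505
p₀ = P(outcome | unexposed) = 947/3614 = 0.26204
Exposure prevalence π = 3010/6624 = 0.45441; overall risk P(Y=1) = 0.45426.
Under exogeneity, PAF = [P(Y=1) − p₀]/P(Y=1).
PAF = (0.45426 − 0.26204) / 0.45426 ≈ 0.4232

PAF ≈ 0.423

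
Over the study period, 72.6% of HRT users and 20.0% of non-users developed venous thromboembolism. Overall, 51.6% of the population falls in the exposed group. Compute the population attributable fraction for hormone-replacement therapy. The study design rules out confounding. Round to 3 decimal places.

p₁ = 0.726, p₀ = 0.2.
Overall risk P(Y=1) = π·p₁ + (1−π)·p₀ = 0.516×0.726 + 0.484×0.2 = 0.47142.
Under exogeneity, PAF = [P(Y=1) − p₀] / P(Y=1).
PAF = (0.47142 − 0.2) / 0.47142 ≈ 0.5757

PAF ≈ 0.576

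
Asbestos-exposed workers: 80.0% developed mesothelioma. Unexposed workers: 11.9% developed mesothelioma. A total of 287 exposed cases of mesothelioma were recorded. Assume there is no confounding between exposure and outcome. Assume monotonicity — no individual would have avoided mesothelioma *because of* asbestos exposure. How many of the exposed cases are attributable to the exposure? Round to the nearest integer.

p₁ = 0.8, p₀ = 0.119.
PN = (p₁ − p₀)/p₁ = (0.8 − 0.119) / 0.8 ≈ 0.85125.
Attributable cases ≈ PN × (exposed cases) = 0.85125 × 287 ≈ 244.31.

about 244 cases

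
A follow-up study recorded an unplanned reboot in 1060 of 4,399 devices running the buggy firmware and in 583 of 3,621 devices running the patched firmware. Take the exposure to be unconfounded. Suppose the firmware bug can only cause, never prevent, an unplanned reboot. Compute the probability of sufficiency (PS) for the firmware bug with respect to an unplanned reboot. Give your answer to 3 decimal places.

p₁ = P(outcome | exposed) = 1060/4399 = 0.24096
p₀ = P(outcome | unexposed) = 583/3621 = 0.16101
Under exogeneity and monotonicity, PS = (p₁ − p₀) / (1 − p₀).
PS = (0.24096 − 0.16101) / (1 − 0.16101) = 0.079959 / 0.83899 ≈ 0.0953

PS ≈ 0.095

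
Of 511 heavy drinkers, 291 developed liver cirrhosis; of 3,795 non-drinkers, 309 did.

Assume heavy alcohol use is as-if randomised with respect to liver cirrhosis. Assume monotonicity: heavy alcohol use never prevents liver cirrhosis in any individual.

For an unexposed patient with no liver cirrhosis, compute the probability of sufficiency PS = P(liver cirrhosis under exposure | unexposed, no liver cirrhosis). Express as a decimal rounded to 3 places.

PS ≈ 0.531

p₁ = P(outcome | exposed) = 291/511 = 0.56947
p₀ = P(outcome | unexposed) = 309/3795 = 0.081423
Under exogeneity and monotonicity, PS = (p₁ − p₀) / (1 − p₀).
PS = (0.56947 − 0.081423) / (1 − 0.081423) = 0.48805 / 0.91858 ≈ 0.5313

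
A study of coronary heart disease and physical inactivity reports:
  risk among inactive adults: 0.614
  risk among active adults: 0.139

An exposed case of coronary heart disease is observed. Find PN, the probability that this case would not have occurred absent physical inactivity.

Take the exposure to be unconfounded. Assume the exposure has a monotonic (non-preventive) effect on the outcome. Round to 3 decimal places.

Let p₁ = 0.614, p₀ = 0.139.
Under exogeneity and monotonicity, PN = (p₁ − p₀) / p₁.
PN = (0.614 − 0.139) / 0.614 = 0.475 / 0.614 ≈ 0.7736

PN ≈ 0.774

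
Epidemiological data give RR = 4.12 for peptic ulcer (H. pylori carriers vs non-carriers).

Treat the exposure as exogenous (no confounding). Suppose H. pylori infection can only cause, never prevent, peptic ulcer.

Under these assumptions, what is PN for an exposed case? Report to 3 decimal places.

Under exogeneity and monotonicity, PN = (RR − 1) / RR = 1 − 1/RR.
PN = (4.12 − 1) / 4.12 = 3.12 / 4.12 ≈ 0.7573

PN ≈ 0.757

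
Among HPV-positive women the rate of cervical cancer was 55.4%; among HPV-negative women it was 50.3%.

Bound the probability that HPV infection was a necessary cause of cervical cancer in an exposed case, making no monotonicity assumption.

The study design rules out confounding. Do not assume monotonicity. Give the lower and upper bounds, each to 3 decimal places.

0.092 ≤ PN ≤ 0.897

p₁ = 0.554, p₀ = 0.503.
Under exogeneity alone the bounds on PN are max{0,(p₁−p₀)/p₁} ≤ PN ≤ min{1,(1−p₀)/p₁}.
  lower = (p₁ − p₀)/p₁ = 0.051 / 0.554 ≈ 0.0921
  upper = min{1, (1 − p₀)/p₁} = 0.497 / 0.554 ≈ 0.8971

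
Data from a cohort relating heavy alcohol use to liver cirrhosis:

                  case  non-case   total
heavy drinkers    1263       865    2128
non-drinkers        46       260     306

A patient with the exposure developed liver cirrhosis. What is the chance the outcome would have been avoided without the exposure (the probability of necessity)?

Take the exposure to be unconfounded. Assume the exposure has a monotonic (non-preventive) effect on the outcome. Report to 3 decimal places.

p₁ = P(outcome | exposed) = 1263/2128 = 0.59352
p₀ = P(outcome | unexposed) = 46/306 = 0.15033
Under exogeneity and monotonicity, PN = (p₁ − p₀)/p₁.
PN = (0.59352 − 0.15033) / 0.59352 ≈ 0.7467

PN ≈ 0.747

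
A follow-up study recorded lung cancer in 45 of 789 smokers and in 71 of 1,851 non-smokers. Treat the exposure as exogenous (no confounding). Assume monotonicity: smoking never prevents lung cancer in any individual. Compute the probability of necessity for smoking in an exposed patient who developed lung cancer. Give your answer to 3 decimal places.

PN ≈ 0.327

p₁ = P(outcome | exposed) = 45/789 = 0.057034
p₀ = P(outcome | unexposed) = 71/1851 = 0.038358
Under exogeneity and monotonicity, PN = (p₁ − p₀) / p₁.
PN = (0.057034 − 0.038358) / 0.057034 = 0.018677 / 0.057034 ≈ 0.3275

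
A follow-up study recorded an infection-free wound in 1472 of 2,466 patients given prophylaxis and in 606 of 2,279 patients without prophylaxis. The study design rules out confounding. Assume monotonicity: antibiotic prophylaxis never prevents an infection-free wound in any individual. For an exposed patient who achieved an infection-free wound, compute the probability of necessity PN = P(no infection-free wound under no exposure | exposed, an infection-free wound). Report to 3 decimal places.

p₁ = P(outcome | exposed) = 1472/2466 = 0.59692
p₀ = P(outcome | unexposed) = 606/2279 = 0.26591
Under exogeneity and monotonicity, PN = (p₁ − p₀) / p₁.
PN = (0.59692 − 0.26591) / 0.59692 = 0.33101 / 0.59692 ≈ 0.5545

PN ≈ 0.555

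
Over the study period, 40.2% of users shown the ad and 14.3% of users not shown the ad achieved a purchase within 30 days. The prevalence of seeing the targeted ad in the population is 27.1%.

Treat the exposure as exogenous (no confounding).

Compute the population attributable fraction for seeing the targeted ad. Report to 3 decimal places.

p₁ = 0.402, p₀ = 0.143.
Overall risk P(Y=1) = π·p₁ + (1−π)·p₀ = 0.271×0.402 + 0.729×0.143 = 0.21319.
Under exogeneity, PAF = [P(Y=1) − p₀] / P(Y=1).
PAF = (0.21319 − 0.143) / 0.21319 ≈ 0.3292

PAF ≈ 0.329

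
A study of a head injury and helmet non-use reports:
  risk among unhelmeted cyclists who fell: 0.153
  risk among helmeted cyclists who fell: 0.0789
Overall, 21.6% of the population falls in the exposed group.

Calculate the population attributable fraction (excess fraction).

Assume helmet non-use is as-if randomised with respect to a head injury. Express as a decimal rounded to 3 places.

PAF ≈ 0.169

Let p₁ = 0.153, p₀ = 0.0789.
Overall risk P(Y=1) = π·p₁ + (1−π)·p₀ = 0.216×0.153 + 0.784×0.0789 = 0.094906.
Under exogeneity, PAF = [P(Y=1) − p₀] / P(Y=1).
PAF = (0.094906 − 0.0789) / 0.094906 ≈ 0.1686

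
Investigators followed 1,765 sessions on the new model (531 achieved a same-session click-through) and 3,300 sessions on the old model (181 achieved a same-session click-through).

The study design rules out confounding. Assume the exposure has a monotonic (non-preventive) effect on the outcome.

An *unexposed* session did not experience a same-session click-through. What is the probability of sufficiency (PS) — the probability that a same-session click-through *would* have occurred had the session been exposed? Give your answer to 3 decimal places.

p₁ = P(outcome | exposed) = 531/1765 = 0.30085
p₀ = P(outcome | unexposed) = 181/3300 = 0.054848
Under exogeneity and monotonicity, PS = (p₁ − p₀) / (1 − p₀).
PS = (0.30085 − 0.054848) / (1 − 0.054848) = 0.246 / 0.94515 ≈ 0.2603

PS ≈ 0.260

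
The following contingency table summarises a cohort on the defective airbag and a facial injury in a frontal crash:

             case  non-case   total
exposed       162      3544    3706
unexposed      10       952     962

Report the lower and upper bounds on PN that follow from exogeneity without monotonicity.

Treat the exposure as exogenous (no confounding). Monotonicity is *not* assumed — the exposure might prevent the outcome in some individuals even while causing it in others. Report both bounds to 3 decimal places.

p₁ = P(outcome | exposed) = 162/3706 = 0.043713
p₀ = P(outcome | unexposed) = 10/962 = 0.010395
Under exogeneity alone the bounds on PN are max{0,(p₁−p₀)/p₁} ≤ PN ≤ min{1,(1−p₀)/p₁}.
  lower = (p₁ − p₀)/p₁ = 0.033318 / 0.043713 ≈ 0.7622
  upper = min{1, (1 − p₀)/p₁} = 0.9896 / 0.043713 ≈ 22.6387 → capped at 1

0.762 ≤ PN ≤ 1.000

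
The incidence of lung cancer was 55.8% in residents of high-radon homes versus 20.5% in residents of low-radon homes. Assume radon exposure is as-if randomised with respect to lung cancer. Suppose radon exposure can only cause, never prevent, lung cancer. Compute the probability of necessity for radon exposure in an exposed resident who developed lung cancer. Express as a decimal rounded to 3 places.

PN ≈ 0.633

p₁ = 0.558, p₀ = 0.205.
Under exogeneity and monotonicity, PN = (p₁ − p₀) / p₁.
PN = (0.558 − 0.205) / 0.558 = 0.353 / 0.558 ≈ 0.6326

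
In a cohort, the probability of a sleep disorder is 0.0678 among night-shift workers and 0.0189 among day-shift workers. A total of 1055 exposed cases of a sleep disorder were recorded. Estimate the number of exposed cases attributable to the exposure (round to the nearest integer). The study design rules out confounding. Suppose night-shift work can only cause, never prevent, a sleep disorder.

Let p₁ = 0.0678, p₀ = 0.0189.
PN = (p₁ − p₀)/p₁ = (0.0678 − 0.0189) / 0.0678 ≈ 0.72124.
Attributable cases ≈ PN × (exposed cases) = 0.72124 × 1055 ≈ 760.91.

about 761 cases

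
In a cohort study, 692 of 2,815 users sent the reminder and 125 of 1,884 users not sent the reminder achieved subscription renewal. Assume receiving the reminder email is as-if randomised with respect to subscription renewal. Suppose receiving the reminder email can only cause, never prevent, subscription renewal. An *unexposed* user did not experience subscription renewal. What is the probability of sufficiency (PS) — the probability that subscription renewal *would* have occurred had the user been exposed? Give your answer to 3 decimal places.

p₁ = P(outcome | exposed) = 692/2815 = 0.24583
p₀ = P(outcome | unexposed) = 125/1884 = 0.066348
Under exogeneity and monotonicity, PS = (p₁ − p₀) / (1 − p₀).
PS = (0.24583 − 0.066348) / (1 − 0.066348) = 0.17948 / 0.93365 ≈ 0.1922

PS ≈ 0.192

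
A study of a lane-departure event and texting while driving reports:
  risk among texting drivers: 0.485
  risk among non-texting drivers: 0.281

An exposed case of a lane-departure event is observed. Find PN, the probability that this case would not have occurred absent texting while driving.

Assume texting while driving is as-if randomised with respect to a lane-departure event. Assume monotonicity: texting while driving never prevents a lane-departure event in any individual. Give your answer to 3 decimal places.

Let p₁ = 0.485, p₀ = 0.281.
Under exogeneity and monotonicity, PN = (p₁ − p₀) / p₁.
PN = (0.485 − 0.281) / 0.485 = 0.204 / 0.485 ≈ 0.4206

PN ≈ 0.421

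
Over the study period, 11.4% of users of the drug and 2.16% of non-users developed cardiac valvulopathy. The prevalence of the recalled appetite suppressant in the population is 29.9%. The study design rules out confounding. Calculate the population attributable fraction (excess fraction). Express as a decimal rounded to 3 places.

PAF ≈ 0.561

p₁ = 0.114, p₀ = 0.0216.
Overall risk P(Y=1) = π·p₁ + (1−π)·p₀ = 0.299×0.114 + 0.701×0.0216 = 0.049228.
Under exogeneity, PAF = [P(Y=1) − p₀] / P(Y=1).
PAF = (0.049228 − 0.0216) / 0.049228 ≈ 0.5612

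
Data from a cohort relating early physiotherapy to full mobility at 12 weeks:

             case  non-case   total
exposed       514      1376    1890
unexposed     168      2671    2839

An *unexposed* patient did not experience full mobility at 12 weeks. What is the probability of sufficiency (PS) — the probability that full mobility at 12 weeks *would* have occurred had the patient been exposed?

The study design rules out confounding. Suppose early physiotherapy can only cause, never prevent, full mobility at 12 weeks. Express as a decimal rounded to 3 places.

p₁ = P(outcome | exposed) = 514/1890 = 0.27196
p₀ = P(outcome | unexposed) = 168/2839 = 0.059176
Under exogeneity and monotonicity, PS = (p₁ − p₀)/(1 − p₀).
PS = (0.27196 − 0.059176) / 0.94082 ≈ 0.2262

PS ≈ 0.226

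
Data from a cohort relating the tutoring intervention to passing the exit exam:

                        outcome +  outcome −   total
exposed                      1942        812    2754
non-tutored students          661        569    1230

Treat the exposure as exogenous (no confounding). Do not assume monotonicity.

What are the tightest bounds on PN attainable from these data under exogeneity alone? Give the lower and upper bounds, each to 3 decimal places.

p₁ = P(outcome | exposed) = 1942/2754 = 0.70516
p₀ = P(outcome | unexposed) = 661/1230 = 0.5374
Under exogeneity alone the bounds on PN are max{0,(p₁−p₀)/p₁} ≤ PN ≤ min{1,(1−p₀)/p₁}.
  lower = (p₁ − p₀)/p₁ = 0.16776 / 0.70516 ≈ 0.2379
  upper = min{1, (1 − p₀)/p₁} = 0.4626 / 0.70516 ≈ 0.6560

0.238 ≤ PN ≤ 0.656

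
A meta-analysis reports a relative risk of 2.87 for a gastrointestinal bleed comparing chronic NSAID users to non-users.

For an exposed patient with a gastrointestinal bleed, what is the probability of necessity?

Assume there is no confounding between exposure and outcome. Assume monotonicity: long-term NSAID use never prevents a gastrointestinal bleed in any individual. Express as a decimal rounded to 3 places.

PN ≈ 0.652

Under exogeneity and monotonicity, PN = (RR − 1) / RR = 1 − 1/RR.
PN = (2.87 − 1) / 2.87 = 1.87 / 2.87 ≈ 0.6516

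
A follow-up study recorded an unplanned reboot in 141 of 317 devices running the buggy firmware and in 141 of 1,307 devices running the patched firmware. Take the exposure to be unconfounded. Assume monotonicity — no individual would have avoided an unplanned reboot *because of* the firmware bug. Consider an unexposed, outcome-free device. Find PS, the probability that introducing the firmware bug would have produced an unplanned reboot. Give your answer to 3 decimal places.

PS ≈ 0.378

p₁ = P(outcome | exposed) = 141/317 = 0.44479
p₀ = P(outcome | unexposed) = 141/1307 = 0.10788
Under exogeneity and monotonicity, PS = (p₁ − p₀) / (1 − p₀).
PS = (0.44479 − 0.10788) / (1 − 0.10788) = 0.33691 / 0.89212 ≈ 0.3777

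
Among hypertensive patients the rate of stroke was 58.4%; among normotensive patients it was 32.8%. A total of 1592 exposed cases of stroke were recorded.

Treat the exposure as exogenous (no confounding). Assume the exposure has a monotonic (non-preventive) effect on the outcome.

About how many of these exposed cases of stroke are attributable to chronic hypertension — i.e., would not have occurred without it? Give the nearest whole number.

about 698 cases

p₁ = 0.584, p₀ = 0.328.
PN = (p₁ − p₀)/p₁ = (0.584 − 0.328) / 0.584 ≈ 0.43836.
Attributable cases ≈ PN × (exposed cases) = 0.43836 × 1592 ≈ 697.86.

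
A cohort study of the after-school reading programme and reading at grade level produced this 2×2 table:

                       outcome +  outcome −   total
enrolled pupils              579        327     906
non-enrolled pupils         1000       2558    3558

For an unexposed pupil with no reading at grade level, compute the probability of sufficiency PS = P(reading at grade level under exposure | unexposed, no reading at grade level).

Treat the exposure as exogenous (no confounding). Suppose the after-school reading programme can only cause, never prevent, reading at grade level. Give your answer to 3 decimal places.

PS ≈ 0.498

p₁ = P(outcome | exposed) = 579/906 = 0.63907
p₀ = P(outcome | unexposed) = 1000/3558 = 0.28106
Under exogeneity and monotonicity, PS = (p₁ − p₀) / (1 − p₀).
PS = (0.63907 − 0.28106) / (1 − 0.28106) = 0.35802 / 0.71894 ≈ 0.4980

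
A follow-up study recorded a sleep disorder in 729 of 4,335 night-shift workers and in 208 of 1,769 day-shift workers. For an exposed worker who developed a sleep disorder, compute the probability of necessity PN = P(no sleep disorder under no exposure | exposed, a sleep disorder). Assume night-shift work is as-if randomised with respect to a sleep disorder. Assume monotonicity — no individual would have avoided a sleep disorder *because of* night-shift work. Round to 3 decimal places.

PN ≈ 0.301

p₁ = P(outcome | exposed) = 729/4335 = 0.16817
p₀ = P(outcome | unexposed) = 208/1769 = 0.11758
Under exogeneity and monotonicity, PN = (p₁ − p₀) / p₁.
PN = (0.16817 − 0.11758) / 0.16817 = 0.050586 / 0.16817 ≈ 0.3008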